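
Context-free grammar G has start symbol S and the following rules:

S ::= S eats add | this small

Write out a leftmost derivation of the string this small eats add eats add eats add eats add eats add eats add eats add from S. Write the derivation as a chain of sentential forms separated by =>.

S => S eats add   [S ::= S eats add]
S eats add => S eats add eats add   [S ::= S eats add]
S eats add eats add => S eats add eats add eats add   [S ::= S eats add]
S eats add eats add eats add => S eats add eats add eats add eats add   [S ::= S eats add]
S eats add eats add eats add eats add => S eats add eats add eats add eats add eats add   [S ::= S eats add]
S eats add eats add eats add eats add eats add => S eats add eats add eats add eats add eats add eats add   [S ::= S eats add]
S eats add eats add eats add eats add eats add eats add => S eats add eats add eats add eats add eats add eats add eats add   [S ::= S eats add]
S eats add eats add eats add eats add eats add eats add eats add => this small eats add eats add eats add eats add eats add eats add eats add   [S ::= this small]

S => S eats add => S eats add eats add => S eats add eats add eats add => S eats add eats add eats add eats add => S eats add eats add eats add eats add eats add => S eats add eats add eats add eats add eats add eats add => S eats add eats add eats add eats add eats add eats add eats add => this small eats add eats add eats add eats add eats add eats add eats add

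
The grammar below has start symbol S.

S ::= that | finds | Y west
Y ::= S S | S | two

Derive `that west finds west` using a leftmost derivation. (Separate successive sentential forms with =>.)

S => Y west => S S west => Y west S west => S west S west => that west S west => that west finds west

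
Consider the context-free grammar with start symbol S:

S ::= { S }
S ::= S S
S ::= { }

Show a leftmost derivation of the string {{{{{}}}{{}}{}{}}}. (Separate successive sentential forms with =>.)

S=>{S}=>{{S}}=>{{SS}}=>{{{S}S}}=>{{{{S}}S}}=>{{{{{}}}S}}=>{{{{{}}}SS}}=>{{{{{}}}{S}S}}=>{{{{{}}}{{}}S}}=>{{{{{}}}{{}}SS}}=>{{{{{}}}{{}}{}S}}=>{{{{{}}}{{}}{}{}}}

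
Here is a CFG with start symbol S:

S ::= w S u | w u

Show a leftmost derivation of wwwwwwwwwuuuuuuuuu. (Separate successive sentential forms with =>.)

S => wSu => wwSuu => wwwSuuu => wwwwSuuuu => wwwwwSuuuuu => wwwwwwSuuuuuu => wwwwwwwSuuuuuuu => wwwwwwwwSuuuuuuuu => wwwwwwwwwuuuuuuuuu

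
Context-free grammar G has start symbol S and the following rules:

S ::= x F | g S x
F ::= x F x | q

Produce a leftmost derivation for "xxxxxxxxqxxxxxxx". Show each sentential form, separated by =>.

S=>xF=>xxFx=>xxxFxx=>xxxxFxxx=>xxxxxFxxxx=>xxxxxxFxxxxx=>xxxxxxxFxxxxxx=>xxxxxxxxFxxxxxxx=>xxxxxxxxqxxxxxxx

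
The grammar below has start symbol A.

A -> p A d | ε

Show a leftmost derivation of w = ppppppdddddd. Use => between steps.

A=>pAd=>ppAdd=>pppAddd=>ppppAdddd=>pppppAddddd=>ppppppAdddddd=>ppppppdddddd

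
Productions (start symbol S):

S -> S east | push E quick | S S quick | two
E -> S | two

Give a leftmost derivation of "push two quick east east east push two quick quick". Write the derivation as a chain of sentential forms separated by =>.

S => S S quick => S east S quick => S east east S quick => S east east east S quick => push E quick east east east S quick => push two quick east east east S quick => push two quick east east east push E quick quick => push two quick east east east push two quick quick

S => S S quick   [S -> S S quick]
S S quick => S east S quick   [S -> S east]
S east S quick => S east east S quick   [S -> S east]
S east east S quick => S east east east S quick   [S -> S east]
S east east east S quick => push E quick east east east S quick   [S -> push E quick]
push E quick east east east S quick => push two quick east east east S quick   [E -> two]
push two quick east east east S quick => push two quick east east east push E quick quick   [S -> push E quick]
push two quick east east east push E quick quick => push two quick east east east push two quick quick   [E -> two]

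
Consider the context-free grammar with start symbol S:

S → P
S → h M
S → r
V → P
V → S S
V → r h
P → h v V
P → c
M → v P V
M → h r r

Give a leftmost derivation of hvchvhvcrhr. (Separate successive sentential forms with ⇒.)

S ⇒ hM ⇒ hvPV ⇒ hvcV ⇒ hvcP ⇒ hvchvV ⇒ hvchvSS ⇒ hvchvhMS ⇒ hvchvhvPVS ⇒ hvchvhvcVS ⇒ hvchvhvcrhS ⇒ hvchvhvcrhr

S ⇒ hM   [S → h M]
hM ⇒ hvPV   [M → v P V]
hvPV ⇒ hvcV   [P → c]
hvcV ⇒ hvcP   [V → P]
hvcP ⇒ hvchvV   [P → h v V]
hvchvV ⇒ hvchvSS   [V → S S]
hvchvSS ⇒ hvchvhMS   [S → h M]
hvchvhMS ⇒ hvchvhvPVS   [M → v P V]
hvchvhvPVS ⇒ hvchvhvcVS   [P → c]
hvchvhvcVS ⇒ hvchvhvcrhS   [V → r h]
hvchvhvcrhS ⇒ hvchvhvcrhr   [S → r]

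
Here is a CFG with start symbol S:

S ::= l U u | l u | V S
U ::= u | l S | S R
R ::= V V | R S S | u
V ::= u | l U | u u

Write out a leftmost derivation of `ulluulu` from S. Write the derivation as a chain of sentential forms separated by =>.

S => VS => uS => uVS => ulUS => ulSRS => ulluRS => ulluuS => ulluulu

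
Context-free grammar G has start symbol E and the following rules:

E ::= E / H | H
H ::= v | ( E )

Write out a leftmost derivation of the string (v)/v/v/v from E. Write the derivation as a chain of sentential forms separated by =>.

E => E/H   [E ::= E / H]
E/H => E/H/H   [E ::= E / H]
E/H/H => E/H/H/H   [E ::= E / H]
E/H/H/H => H/H/H/H   [E ::= H]
H/H/H/H => (E)/H/H/H   [H ::= ( E )]
(E)/H/H/H => (H)/H/H/H   [E ::= H]
(H)/H/H/H => (v)/H/H/H   [H ::= v]
(v)/H/H/H => (v)/v/H/H   [H ::= v]
(v)/v/H/H => (v)/v/v/H   [H ::= v]
(v)/v/v/H => (v)/v/v/v   [H ::= v]

E=>E/H=>E/H/H=>E/H/H/H=>H/H/H/H=>(E)/H/H/H=>(H)/H/H/H=>(v)/H/H/H=>(v)/v/H/H=>(v)/v/v/H=>(v)/v/v/v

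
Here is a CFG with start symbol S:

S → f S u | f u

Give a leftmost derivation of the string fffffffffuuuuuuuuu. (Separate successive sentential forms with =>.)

S=>fSu=>ffSuu=>fffSuuu=>ffffSuuuu=>fffffSuuuuu=>ffffffSuuuuuu=>fffffffSuuuuuuu=>ffffffffSuuuuuuuu=>fffffffffuuuuuuuuu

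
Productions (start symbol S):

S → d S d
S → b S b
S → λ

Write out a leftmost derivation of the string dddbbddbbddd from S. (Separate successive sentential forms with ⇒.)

S ⇒ dSd ⇒ ddSdd ⇒ dddSddd ⇒ dddbSbddd ⇒ dddbbSbbddd ⇒ dddbbdSdbbddd ⇒ dddbbddbbddd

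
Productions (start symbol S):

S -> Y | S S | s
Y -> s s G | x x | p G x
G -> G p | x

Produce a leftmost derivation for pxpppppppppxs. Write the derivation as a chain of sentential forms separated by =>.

S => SS => YS => pGxS => pGpxS => pGppxS => pGpppxS => pGppppxS => pGpppppxS => pGppppppxS => pGpppppppxS => pGppppppppxS => pGpppppppppxS => pxpppppppppxS => pxpppppppppxs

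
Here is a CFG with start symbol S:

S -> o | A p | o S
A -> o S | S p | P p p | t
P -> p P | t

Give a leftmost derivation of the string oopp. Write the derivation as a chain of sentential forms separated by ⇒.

S ⇒ oS ⇒ oAp ⇒ oSpp ⇒ oopp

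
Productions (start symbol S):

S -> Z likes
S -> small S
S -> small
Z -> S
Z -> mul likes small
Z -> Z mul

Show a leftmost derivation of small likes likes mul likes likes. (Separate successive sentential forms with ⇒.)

S ⇒ Z likes   [S -> Z likes]
Z likes ⇒ S likes   [Z -> S]
S likes ⇒ Z likes likes   [S -> Z likes]
Z likes likes ⇒ Z mul likes likes   [Z -> Z mul]
Z mul likes likes ⇒ S mul likes likes   [Z -> S]
S mul likes likes ⇒ Z likes mul likes likes   [S -> Z likes]
Z likes mul likes likes ⇒ S likes mul likes likes   [Z -> S]
S likes mul likes likes ⇒ Z likes likes mul likes likes   [S -> Z likes]
Z likes likes mul likes likes ⇒ S likes likes mul likes likes   [Z -> S]
S likes likes mul likes likes ⇒ small likes likes mul likes likes   [S -> small]

S ⇒ Z likes ⇒ S likes ⇒ Z likes likes ⇒ Z mul likes likes ⇒ S mul likes likes ⇒ Z likes mul likes likes ⇒ S likes mul likes likes ⇒ Z likes likes mul likes likes ⇒ S likes likes mul likes likes ⇒ small likes likes mul likes likes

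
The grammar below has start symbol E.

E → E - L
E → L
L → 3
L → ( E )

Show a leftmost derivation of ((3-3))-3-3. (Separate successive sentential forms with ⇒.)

E ⇒ E-L   [E → E - L]
E-L ⇒ E-L-L   [E → E - L]
E-L-L ⇒ L-L-L   [E → L]
L-L-L ⇒ (E)-L-L   [L → ( E )]
(E)-L-L ⇒ (L)-L-L   [E → L]
(L)-L-L ⇒ ((E))-L-L   [L → ( E )]
((E))-L-L ⇒ ((E-L))-L-L   [E → E - L]
((E-L))-L-L ⇒ ((L-L))-L-L   [E → L]
((L-L))-L-L ⇒ ((3-L))-L-L   [L → 3]
((3-L))-L-L ⇒ ((3-3))-L-L   [L → 3]
((3-3))-L-L ⇒ ((3-3))-3-L   [L → 3]
((3-3))-3-L ⇒ ((3-3))-3-3   [L → 3]

E ⇒ E-L ⇒ E-L-L ⇒ L-L-L ⇒ (E)-L-L ⇒ (L)-L-L ⇒ ((E))-L-L ⇒ ((E-L))-L-L ⇒ ((L-L))-L-L ⇒ ((3-L))-L-L ⇒ ((3-3))-L-L ⇒ ((3-3))-3-L ⇒ ((3-3))-3-3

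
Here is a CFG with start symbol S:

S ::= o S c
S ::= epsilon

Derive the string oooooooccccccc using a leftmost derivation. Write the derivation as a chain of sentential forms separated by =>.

S=>oSc=>ooScc=>oooSccc=>ooooScccc=>oooooSccccc=>ooooooScccccc=>oooooooSccccccc=>oooooooccccccc

S => oSc   [S ::= o S c]
oSc => ooScc   [S ::= o S c]
ooScc => oooSccc   [S ::= o S c]
oooSccc => ooooScccc   [S ::= o S c]
ooooScccc => oooooSccccc   [S ::= o S c]
oooooSccccc => ooooooScccccc   [S ::= o S c]
ooooooScccccc => oooooooSccccccc   [S ::= o S c]
oooooooSccccccc => oooooooccccccc   [S ::= epsilon]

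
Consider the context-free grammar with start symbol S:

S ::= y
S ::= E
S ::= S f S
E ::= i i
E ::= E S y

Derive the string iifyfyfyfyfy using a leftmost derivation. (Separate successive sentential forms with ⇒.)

S⇒SfS⇒SfSfS⇒SfSfSfS⇒EfSfSfS⇒iifSfSfS⇒iifyfSfS⇒iifyfSfSfS⇒iifyfyfSfS⇒iifyfyfSfSfS⇒iifyfyfyfSfS⇒iifyfyfyfyfS⇒iifyfyfyfyfy

S ⇒ SfS   [S ::= S f S]
SfS ⇒ SfSfS   [S ::= S f S]
SfSfS ⇒ SfSfSfS   [S ::= S f S]
SfSfSfS ⇒ EfSfSfS   [S ::= E]
EfSfSfS ⇒ iifSfSfS   [E ::= i i]
iifSfSfS ⇒ iifyfSfS   [S ::= y]
iifyfSfS ⇒ iifyfSfSfS   [S ::= S f S]
iifyfSfSfS ⇒ iifyfyfSfS   [S ::= y]
iifyfyfSfS ⇒ iifyfyfSfSfS   [S ::= S f S]
iifyfyfSfSfS ⇒ iifyfyfyfSfS   [S ::= y]
iifyfyfyfSfS ⇒ iifyfyfyfyfS   [S ::= y]
iifyfyfyfyfS ⇒ iifyfyfyfyfy   [S ::= y]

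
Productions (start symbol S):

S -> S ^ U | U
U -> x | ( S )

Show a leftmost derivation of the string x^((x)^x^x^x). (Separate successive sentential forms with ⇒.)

S ⇒ S^U   [S -> S ^ U]
S^U ⇒ U^U   [S -> U]
U^U ⇒ x^U   [U -> x]
x^U ⇒ x^(S)   [U -> ( S )]
x^(S) ⇒ x^(S^U)   [S -> S ^ U]
x^(S^U) ⇒ x^(S^U^U)   [S -> S ^ U]
x^(S^U^U) ⇒ x^(S^U^U^U)   [S -> S ^ U]
x^(S^U^U^U) ⇒ x^(U^U^U^U)   [S -> U]
x^(U^U^U^U) ⇒ x^((S)^U^U^U)   [U -> ( S )]
x^((S)^U^U^U) ⇒ x^((U)^U^U^U)   [S -> U]
x^((U)^U^U^U) ⇒ x^((x)^U^U^U)   [U -> x]
x^((x)^U^U^U) ⇒ x^((x)^x^U^U)   [U -> x]
x^((x)^x^U^U) ⇒ x^((x)^x^x^U)   [U -> x]
x^((x)^x^x^U) ⇒ x^((x)^x^x^x)   [U -> x]

S⇒S^U⇒U^U⇒x^U⇒x^(S)⇒x^(S^U)⇒x^(S^U^U)⇒x^(S^U^U^U)⇒x^(U^U^U^U)⇒x^((S)^U^U^U)⇒x^((U)^U^U^U)⇒x^((x)^U^U^U)⇒x^((x)^x^U^U)⇒x^((x)^x^x^U)⇒x^((x)^x^x^x)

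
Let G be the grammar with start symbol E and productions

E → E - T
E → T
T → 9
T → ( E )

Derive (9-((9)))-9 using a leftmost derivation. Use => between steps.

E=>E-T=>T-T=>(E)-T=>(E-T)-T=>(T-T)-T=>(9-T)-T=>(9-(E))-T=>(9-(T))-T=>(9-((E)))-T=>(9-((T)))-T=>(9-((9)))-T=>(9-((9)))-9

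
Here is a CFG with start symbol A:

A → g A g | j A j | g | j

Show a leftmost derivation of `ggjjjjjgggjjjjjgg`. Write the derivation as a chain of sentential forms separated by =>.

A => gAg   [A → g A g]
gAg => ggAgg   [A → g A g]
ggAgg => ggjAjgg   [A → j A j]
ggjAjgg => ggjjAjjgg   [A → j A j]
ggjjAjjgg => ggjjjAjjjgg   [A → j A j]
ggjjjAjjjgg => ggjjjjAjjjjgg   [A → j A j]
ggjjjjAjjjjgg => ggjjjjjAjjjjjgg   [A → j A j]
ggjjjjjAjjjjjgg => ggjjjjjgAgjjjjjgg   [A → g A g]
ggjjjjjgAgjjjjjgg => ggjjjjjgggjjjjjgg   [A → g]

A => gAg => ggAgg => ggjAjgg => ggjjAjjgg => ggjjjAjjjgg => ggjjjjAjjjjgg => ggjjjjjAjjjjjgg => ggjjjjjgAgjjjjjgg => ggjjjjjgggjjjjjgg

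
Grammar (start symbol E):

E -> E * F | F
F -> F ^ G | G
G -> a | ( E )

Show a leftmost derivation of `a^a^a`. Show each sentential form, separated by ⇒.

E ⇒ F   [E -> F]
F ⇒ F^G   [F -> F ^ G]
F^G ⇒ F^G^G   [F -> F ^ G]
F^G^G ⇒ G^G^G   [F -> G]
G^G^G ⇒ a^G^G   [G -> a]
a^G^G ⇒ a^a^G   [G -> a]
a^a^G ⇒ a^a^a   [G -> a]

E⇒F⇒F^G⇒F^G^G⇒G^G^G⇒a^G^G⇒a^a^G⇒a^a^a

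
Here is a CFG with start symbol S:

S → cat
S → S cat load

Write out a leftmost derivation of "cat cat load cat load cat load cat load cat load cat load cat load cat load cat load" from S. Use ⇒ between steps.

S ⇒ S cat load ⇒ S cat load cat load ⇒ S cat load cat load cat load ⇒ S cat load cat load cat load cat load ⇒ S cat load cat load cat load cat load cat load ⇒ S cat load cat load cat load cat load cat load cat load ⇒ S cat load cat load cat load cat load cat load cat load cat load ⇒ S cat load cat load cat load cat load cat load cat load cat load cat load ⇒ S cat load cat load cat load cat load cat load cat load cat load cat load cat load ⇒ cat cat load cat load cat load cat load cat load cat load cat load cat load cat load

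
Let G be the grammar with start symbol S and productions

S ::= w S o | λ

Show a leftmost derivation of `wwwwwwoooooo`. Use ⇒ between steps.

S ⇒ wSo   [S ::= w S o]
wSo ⇒ wwSoo   [S ::= w S o]
wwSoo ⇒ wwwSooo   [S ::= w S o]
wwwSooo ⇒ wwwwSoooo   [S ::= w S o]
wwwwSoooo ⇒ wwwwwSooooo   [S ::= w S o]
wwwwwSooooo ⇒ wwwwwwSoooooo   [S ::= w S o]
wwwwwwSoooooo ⇒ wwwwwwoooooo   [S ::= λ]

S⇒wSo⇒wwSoo⇒wwwSooo⇒wwwwSoooo⇒wwwwwSooooo⇒wwwwwwSoooooo⇒wwwwwwoooooo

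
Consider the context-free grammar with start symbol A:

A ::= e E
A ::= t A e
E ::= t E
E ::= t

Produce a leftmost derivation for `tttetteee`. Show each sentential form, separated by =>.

A => tAe   [A ::= t A e]
tAe => ttAee   [A ::= t A e]
ttAee => tttAeee   [A ::= t A e]
tttAeee => ttteEeee   [A ::= e E]
ttteEeee => tttetEeee   [E ::= t E]
tttetEeee => tttetteee   [E ::= t]

A=>tAe=>ttAee=>tttAeee=>ttteEeee=>tttetEeee=>tttetteee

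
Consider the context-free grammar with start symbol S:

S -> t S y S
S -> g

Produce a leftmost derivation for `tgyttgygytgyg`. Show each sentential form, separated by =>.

S => tSyS   [S -> t S y S]
tSyS => tgyS   [S -> g]
tgyS => tgytSyS   [S -> t S y S]
tgytSyS => tgyttSySyS   [S -> t S y S]
tgyttSySyS => tgyttgySyS   [S -> g]
tgyttgySyS => tgyttgygyS   [S -> g]
tgyttgygyS => tgyttgygytSyS   [S -> t S y S]
tgyttgygytSyS => tgyttgygytgyS   [S -> g]
tgyttgygytgyS => tgyttgygytgyg   [S -> g]

S=>tSyS=>tgyS=>tgytSyS=>tgyttSySyS=>tgyttgySyS=>tgyttgygyS=>tgyttgygytSyS=>tgyttgygytgyS=>tgyttgygytgyg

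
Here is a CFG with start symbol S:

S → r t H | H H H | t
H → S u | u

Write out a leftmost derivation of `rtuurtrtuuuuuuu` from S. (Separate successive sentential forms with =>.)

S=>HHH=>SuHH=>rtHuHH=>rtuuHH=>rtuuSuH=>rtuurtHuH=>rtuurtSuuH=>rtuurtHHHuuH=>rtuurtSuHHuuH=>rtuurtrtHuHHuuH=>rtuurtrtuuHHuuH=>rtuurtrtuuuHuuH=>rtuurtrtuuuuuuH=>rtuurtrtuuuuuuu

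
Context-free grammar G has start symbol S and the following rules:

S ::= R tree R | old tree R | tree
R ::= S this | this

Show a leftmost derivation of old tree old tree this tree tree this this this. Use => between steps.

S => old tree R => old tree S this => old tree old tree R this => old tree old tree S this this => old tree old tree R tree R this this => old tree old tree this tree R this this => old tree old tree this tree S this this this => old tree old tree this tree tree this this this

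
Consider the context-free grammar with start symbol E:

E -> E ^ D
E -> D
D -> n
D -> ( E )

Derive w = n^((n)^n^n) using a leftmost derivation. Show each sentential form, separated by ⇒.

E⇒E^D⇒D^D⇒n^D⇒n^(E)⇒n^(E^D)⇒n^(E^D^D)⇒n^(D^D^D)⇒n^((E)^D^D)⇒n^((D)^D^D)⇒n^((n)^D^D)⇒n^((n)^n^D)⇒n^((n)^n^n)

E ⇒ E^D   [E -> E ^ D]
E^D ⇒ D^D   [E -> D]
D^D ⇒ n^D   [D -> n]
n^D ⇒ n^(E)   [D -> ( E )]
n^(E) ⇒ n^(E^D)   [E -> E ^ D]
n^(E^D) ⇒ n^(E^D^D)   [E -> E ^ D]
n^(E^D^D) ⇒ n^(D^D^D)   [E -> D]
n^(D^D^D) ⇒ n^((E)^D^D)   [D -> ( E )]
n^((E)^D^D) ⇒ n^((D)^D^D)   [E -> D]
n^((D)^D^D) ⇒ n^((n)^D^D)   [D -> n]
n^((n)^D^D) ⇒ n^((n)^n^D)   [D -> n]
n^((n)^n^D) ⇒ n^((n)^n^n)   [D -> n]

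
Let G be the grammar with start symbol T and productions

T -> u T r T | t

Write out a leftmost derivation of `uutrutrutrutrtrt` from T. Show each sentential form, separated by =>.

T => uTrT   [T -> u T r T]
uTrT => uuTrTrT   [T -> u T r T]
uuTrTrT => uutrTrT   [T -> t]
uutrTrT => uutruTrTrT   [T -> u T r T]
uutruTrTrT => uutrutrTrT   [T -> t]
uutrutrTrT => uutrutruTrTrT   [T -> u T r T]
uutrutruTrTrT => uutrutrutrTrT   [T -> t]
uutrutrutrTrT => uutrutrutruTrTrT   [T -> u T r T]
uutrutrutruTrTrT => uutrutrutrutrTrT   [T -> t]
uutrutrutrutrTrT => uutrutrutrutrtrT   [T -> t]
uutrutrutrutrtrT => uutrutrutrutrtrt   [T -> t]

T=>uTrT=>uuTrTrT=>uutrTrT=>uutruTrTrT=>uutrutrTrT=>uutrutruTrTrT=>uutrutrutrTrT=>uutrutrutruTrTrT=>uutrutrutrutrTrT=>uutrutrutrutrtrT=>uutrutrutrutrtrt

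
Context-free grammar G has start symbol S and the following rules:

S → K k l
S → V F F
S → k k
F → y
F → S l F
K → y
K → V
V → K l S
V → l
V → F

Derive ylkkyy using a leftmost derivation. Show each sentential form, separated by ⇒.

S ⇒ VFF ⇒ KlSFF ⇒ ylSFF ⇒ ylkkFF ⇒ ylkkyF ⇒ ylkkyy

S ⇒ VFF   [S → V F F]
VFF ⇒ KlSFF   [V → K l S]
KlSFF ⇒ ylSFF   [K → y]
ylSFF ⇒ ylkkFF   [S → k k]
ylkkFF ⇒ ylkkyF   [F → y]
ylkkyF ⇒ ylkkyy   [F → y]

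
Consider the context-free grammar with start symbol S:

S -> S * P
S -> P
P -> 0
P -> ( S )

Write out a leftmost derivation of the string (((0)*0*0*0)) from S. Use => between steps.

S=>P=>(S)=>(P)=>((S))=>((S*P))=>((S*P*P))=>((S*P*P*P))=>((P*P*P*P))=>(((S)*P*P*P))=>(((P)*P*P*P))=>(((0)*P*P*P))=>(((0)*0*P*P))=>(((0)*0*0*P))=>(((0)*0*0*0))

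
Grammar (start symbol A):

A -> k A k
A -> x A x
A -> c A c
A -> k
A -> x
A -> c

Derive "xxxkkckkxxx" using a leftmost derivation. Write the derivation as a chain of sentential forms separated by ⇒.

A ⇒ xAx   [A -> x A x]
xAx ⇒ xxAxx   [A -> x A x]
xxAxx ⇒ xxxAxxx   [A -> x A x]
xxxAxxx ⇒ xxxkAkxxx   [A -> k A k]
xxxkAkxxx ⇒ xxxkkAkkxxx   [A -> k A k]
xxxkkAkkxxx ⇒ xxxkkckkxxx   [A -> c]

A ⇒ xAx ⇒ xxAxx ⇒ xxxAxxx ⇒ xxxkAkxxx ⇒ xxxkkAkkxxx ⇒ xxxkkckkxxx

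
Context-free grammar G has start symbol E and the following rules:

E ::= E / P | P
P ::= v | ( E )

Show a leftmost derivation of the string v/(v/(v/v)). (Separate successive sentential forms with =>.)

E=>E/P=>P/P=>v/P=>v/(E)=>v/(E/P)=>v/(P/P)=>v/(v/P)=>v/(v/(E))=>v/(v/(E/P))=>v/(v/(P/P))=>v/(v/(v/P))=>v/(v/(v/v))

E => E/P   [E ::= E / P]
E/P => P/P   [E ::= P]
P/P => v/P   [P ::= v]
v/P => v/(E)   [P ::= ( E )]
v/(E) => v/(E/P)   [E ::= E / P]
v/(E/P) => v/(P/P)   [E ::= P]
v/(P/P) => v/(v/P)   [P ::= v]
v/(v/P) => v/(v/(E))   [P ::= ( E )]
v/(v/(E)) => v/(v/(E/P))   [E ::= E / P]
v/(v/(E/P)) => v/(v/(P/P))   [E ::= P]
v/(v/(P/P)) => v/(v/(v/P))   [P ::= v]
v/(v/(v/P)) => v/(v/(v/v))   [P ::= v]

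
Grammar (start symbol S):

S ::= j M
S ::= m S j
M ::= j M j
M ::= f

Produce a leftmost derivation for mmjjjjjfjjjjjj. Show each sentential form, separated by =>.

S => mSj => mmSjj => mmjMjj => mmjjMjjj => mmjjjMjjjj => mmjjjjMjjjjj => mmjjjjjMjjjjjj => mmjjjjjfjjjjjj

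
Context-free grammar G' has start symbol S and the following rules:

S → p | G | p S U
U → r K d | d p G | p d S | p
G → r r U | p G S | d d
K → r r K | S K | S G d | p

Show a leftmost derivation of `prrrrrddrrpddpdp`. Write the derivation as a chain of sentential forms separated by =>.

S => pSU   [S → p S U]
pSU => pGU   [S → G]
pGU => prrUU   [G → r r U]
prrUU => prrrKdU   [U → r K d]
prrrKdU => prrrrrKdU   [K → r r K]
prrrrrKdU => prrrrrSGddU   [K → S G d]
prrrrrSGddU => prrrrrGGddU   [S → G]
prrrrrGGddU => prrrrrddGddU   [G → d d]
prrrrrddGddU => prrrrrddrrUddU   [G → r r U]
prrrrrddrrUddU => prrrrrddrrpddU   [U → p]
prrrrrddrrpddU => prrrrrddrrpddpdS   [U → p d S]
prrrrrddrrpddpdS => prrrrrddrrpddpdp   [S → p]

S => pSU => pGU => prrUU => prrrKdU => prrrrrKdU => prrrrrSGddU => prrrrrGGddU => prrrrrddGddU => prrrrrddrrUddU => prrrrrddrrpddU => prrrrrddrrpddpdS => prrrrrddrrpddpdp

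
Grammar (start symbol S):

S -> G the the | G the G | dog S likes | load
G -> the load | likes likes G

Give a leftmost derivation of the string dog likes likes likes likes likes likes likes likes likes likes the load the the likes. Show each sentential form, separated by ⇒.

S ⇒ dog S likes ⇒ dog G the the likes ⇒ dog likes likes G the the likes ⇒ dog likes likes likes likes G the the likes ⇒ dog likes likes likes likes likes likes G the the likes ⇒ dog likes likes likes likes likes likes likes likes G the the likes ⇒ dog likes likes likes likes likes likes likes likes likes likes G the the likes ⇒ dog likes likes likes likes likes likes likes likes likes likes the load the the likes

S ⇒ dog S likes   [S -> dog S likes]
dog S likes ⇒ dog G the the likes   [S -> G the the]
dog G the the likes ⇒ dog likes likes G the the likes   [G -> likes likes G]
dog likes likes G the the likes ⇒ dog likes likes likes likes G the the likes   [G -> likes likes G]
dog likes likes likes likes G the the likes ⇒ dog likes likes likes likes likes likes G the the likes   [G -> likes likes G]
dog likes likes likes likes likes likes G the the likes ⇒ dog likes likes likes likes likes likes likes likes G the the likes   [G -> likes likes G]
dog likes likes likes likes likes likes likes likes G the the likes ⇒ dog likes likes likes likes likes likes likes likes likes likes G the the likes   [G -> likes likes G]
dog likes likes likes likes likes likes likes likes likes likes G the the likes ⇒ dog likes likes likes likes likes likes likes likes likes likes the load the the likes   [G -> the load]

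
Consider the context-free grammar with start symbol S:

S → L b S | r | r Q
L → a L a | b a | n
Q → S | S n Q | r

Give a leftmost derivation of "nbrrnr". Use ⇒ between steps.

S ⇒ LbS ⇒ nbS ⇒ nbrQ ⇒ nbrSnQ ⇒ nbrrnQ ⇒ nbrrnr

S ⇒ LbS   [S → L b S]
LbS ⇒ nbS   [L → n]
nbS ⇒ nbrQ   [S → r Q]
nbrQ ⇒ nbrSnQ   [Q → S n Q]
nbrSnQ ⇒ nbrrnQ   [S → r]
nbrrnQ ⇒ nbrrnr   [Q → r]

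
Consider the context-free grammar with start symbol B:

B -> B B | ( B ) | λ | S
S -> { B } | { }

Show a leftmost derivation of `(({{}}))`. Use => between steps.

B=>(B)=>(BB)=>((B)B)=>((S)B)=>(({B})B)=>(({BB})B)=>(({SB})B)=>(({{}B})B)=>(({{}})B)=>(({{}}))

B => (B)   [B -> ( B )]
(B) => (BB)   [B -> B B]
(BB) => ((B)B)   [B -> ( B )]
((B)B) => ((S)B)   [B -> S]
((S)B) => (({B})B)   [S -> { B }]
(({B})B) => (({BB})B)   [B -> B B]
(({BB})B) => (({SB})B)   [B -> S]
(({SB})B) => (({{}B})B)   [S -> { }]
(({{}B})B) => (({{}})B)   [B -> λ]
(({{}})B) => (({{}}))   [B -> λ]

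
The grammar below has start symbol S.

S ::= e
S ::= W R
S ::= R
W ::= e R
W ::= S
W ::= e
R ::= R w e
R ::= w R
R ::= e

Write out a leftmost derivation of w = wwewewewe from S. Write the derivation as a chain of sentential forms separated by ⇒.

S ⇒ R   [S ::= R]
R ⇒ Rwe   [R ::= R w e]
Rwe ⇒ Rwewe   [R ::= R w e]
Rwewe ⇒ Rwewewe   [R ::= R w e]
Rwewewe ⇒ wRwewewe   [R ::= w R]
wRwewewe ⇒ wwRwewewe   [R ::= w R]
wwRwewewe ⇒ wwewewewe   [R ::= e]

S ⇒ R ⇒ Rwe ⇒ Rwewe ⇒ Rwewewe ⇒ wRwewewe ⇒ wwRwewewe ⇒ wwewewewe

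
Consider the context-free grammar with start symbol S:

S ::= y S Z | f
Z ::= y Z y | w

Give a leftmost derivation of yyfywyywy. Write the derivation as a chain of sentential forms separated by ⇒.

S ⇒ ySZ ⇒ yySZZ ⇒ yyfZZ ⇒ yyfyZyZ ⇒ yyfywyZ ⇒ yyfywyyZy ⇒ yyfywyywy

S ⇒ ySZ   [S ::= y S Z]
ySZ ⇒ yySZZ   [S ::= y S Z]
yySZZ ⇒ yyfZZ   [S ::= f]
yyfZZ ⇒ yyfyZyZ   [Z ::= y Z y]
yyfyZyZ ⇒ yyfywyZ   [Z ::= w]
yyfywyZ ⇒ yyfywyyZy   [Z ::= y Z y]
yyfywyyZy ⇒ yyfywyywy   [Z ::= w]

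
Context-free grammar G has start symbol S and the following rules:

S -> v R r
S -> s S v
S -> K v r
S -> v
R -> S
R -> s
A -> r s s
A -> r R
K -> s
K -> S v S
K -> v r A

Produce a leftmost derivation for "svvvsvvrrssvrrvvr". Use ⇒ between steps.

S ⇒ Kvr ⇒ SvSvr ⇒ sSvvSvr ⇒ svvvSvr ⇒ svvvsSvvr ⇒ svvvsvRrvvr ⇒ svvvsvSrvvr ⇒ svvvsvKvrrvvr ⇒ svvvsvvrAvrrvvr ⇒ svvvsvvrrssvrrvvr

S ⇒ Kvr   [S -> K v r]
Kvr ⇒ SvSvr   [K -> S v S]
SvSvr ⇒ sSvvSvr   [S -> s S v]
sSvvSvr ⇒ svvvSvr   [S -> v]
svvvSvr ⇒ svvvsSvvr   [S -> s S v]
svvvsSvvr ⇒ svvvsvRrvvr   [S -> v R r]
svvvsvRrvvr ⇒ svvvsvSrvvr   [R -> S]
svvvsvSrvvr ⇒ svvvsvKvrrvvr   [S -> K v r]
svvvsvKvrrvvr ⇒ svvvsvvrAvrrvvr   [K -> v r A]
svvvsvvrAvrrvvr ⇒ svvvsvvrrssvrrvvr   [A -> r s s]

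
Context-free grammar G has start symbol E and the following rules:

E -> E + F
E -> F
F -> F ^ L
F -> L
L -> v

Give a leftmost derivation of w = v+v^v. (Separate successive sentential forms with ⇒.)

E ⇒ E+F ⇒ F+F ⇒ L+F ⇒ v+F ⇒ v+F^L ⇒ v+L^L ⇒ v+v^L ⇒ v+v^v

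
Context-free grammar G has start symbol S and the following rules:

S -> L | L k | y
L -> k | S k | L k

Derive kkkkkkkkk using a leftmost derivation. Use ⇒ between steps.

S ⇒ L ⇒ Lk ⇒ Lkk ⇒ Lkkk ⇒ Lkkkk ⇒ Lkkkkk ⇒ Skkkkkk ⇒ Lkkkkkkk ⇒ Lkkkkkkkk ⇒ kkkkkkkkk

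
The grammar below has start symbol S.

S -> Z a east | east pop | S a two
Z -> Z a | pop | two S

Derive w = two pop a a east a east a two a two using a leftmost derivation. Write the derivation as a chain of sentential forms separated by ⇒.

S ⇒ S a two ⇒ S a two a two ⇒ Z a east a two a two ⇒ two S a east a two a two ⇒ two Z a east a east a two a two ⇒ two Z a a east a east a two a two ⇒ two pop a a east a east a two a two

S ⇒ S a two   [S -> S a two]
S a two ⇒ S a two a two   [S -> S a two]
S a two a two ⇒ Z a east a two a two   [S -> Z a east]
Z a east a two a two ⇒ two S a east a two a two   [Z -> two S]
two S a east a two a two ⇒ two Z a east a east a two a two   [S -> Z a east]
two Z a east a east a two a two ⇒ two Z a a east a east a two a two   [Z -> Z a]
two Z a a east a east a two a two ⇒ two pop a a east a east a two a two   [Z -> pop]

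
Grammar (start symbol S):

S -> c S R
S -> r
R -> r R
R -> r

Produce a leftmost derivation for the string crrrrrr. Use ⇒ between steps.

S ⇒ cSR ⇒ crR ⇒ crrR ⇒ crrrR ⇒ crrrrR ⇒ crrrrrR ⇒ crrrrrr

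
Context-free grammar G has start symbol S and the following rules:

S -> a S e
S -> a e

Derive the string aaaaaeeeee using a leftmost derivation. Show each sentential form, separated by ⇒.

S⇒aSe⇒aaSee⇒aaaSeee⇒aaaaSeeee⇒aaaaaeeeee

S ⇒ aSe   [S -> a S e]
aSe ⇒ aaSee   [S -> a S e]
aaSee ⇒ aaaSeee   [S -> a S e]
aaaSeee ⇒ aaaaSeeee   [S -> a S e]
aaaaSeeee ⇒ aaaaaeeeee   [S -> a e]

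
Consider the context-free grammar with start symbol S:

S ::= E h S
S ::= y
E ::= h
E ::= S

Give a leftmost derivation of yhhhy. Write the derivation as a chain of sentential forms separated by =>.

S => EhS => ShS => yhS => yhEhS => yhhhS => yhhhy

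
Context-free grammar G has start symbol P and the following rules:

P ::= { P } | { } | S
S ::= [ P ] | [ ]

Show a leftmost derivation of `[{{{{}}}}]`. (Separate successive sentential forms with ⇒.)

P ⇒ S   [P ::= S]
S ⇒ [P]   [S ::= [ P ]]
[P] ⇒ [{P}]   [P ::= { P }]
[{P}] ⇒ [{{P}}]   [P ::= { P }]
[{{P}}] ⇒ [{{{P}}}]   [P ::= { P }]
[{{{P}}}] ⇒ [{{{{}}}}]   [P ::= { }]

P ⇒ S ⇒ [P] ⇒ [{P}] ⇒ [{{P}}] ⇒ [{{{P}}}] ⇒ [{{{{}}}}]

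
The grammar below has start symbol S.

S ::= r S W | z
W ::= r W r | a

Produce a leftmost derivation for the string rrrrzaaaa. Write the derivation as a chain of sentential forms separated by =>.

S => rSW   [S ::= r S W]
rSW => rrSWW   [S ::= r S W]
rrSWW => rrrSWWW   [S ::= r S W]
rrrSWWW => rrrrSWWWW   [S ::= r S W]
rrrrSWWWW => rrrrzWWWW   [S ::= z]
rrrrzWWWW => rrrrzaWWW   [W ::= a]
rrrrzaWWW => rrrrzaaWW   [W ::= a]
rrrrzaaWW => rrrrzaaaW   [W ::= a]
rrrrzaaaW => rrrrzaaaa   [W ::= a]

S=>rSW=>rrSWW=>rrrSWWW=>rrrrSWWWW=>rrrrzWWWW=>rrrrzaWWW=>rrrrzaaWW=>rrrrzaaaW=>rrrrzaaaa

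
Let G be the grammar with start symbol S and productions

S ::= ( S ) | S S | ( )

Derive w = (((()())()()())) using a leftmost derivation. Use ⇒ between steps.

S ⇒ (S) ⇒ ((S)) ⇒ ((SS)) ⇒ ((SSS)) ⇒ ((SSSS)) ⇒ (((S)SSS)) ⇒ (((SS)SSS)) ⇒ (((()S)SSS)) ⇒ (((()())SSS)) ⇒ (((()())()SS)) ⇒ (((()())()()S)) ⇒ (((()())()()()))

S ⇒ (S)   [S ::= ( S )]
(S) ⇒ ((S))   [S ::= ( S )]
((S)) ⇒ ((SS))   [S ::= S S]
((SS)) ⇒ ((SSS))   [S ::= S S]
((SSS)) ⇒ ((SSSS))   [S ::= S S]
((SSSS)) ⇒ (((S)SSS))   [S ::= ( S )]
(((S)SSS)) ⇒ (((SS)SSS))   [S ::= S S]
(((SS)SSS)) ⇒ (((()S)SSS))   [S ::= ( )]
(((()S)SSS)) ⇒ (((()())SSS))   [S ::= ( )]
(((()())SSS)) ⇒ (((()())()SS))   [S ::= ( )]
(((()())()SS)) ⇒ (((()())()()S))   [S ::= ( )]
(((()())()()S)) ⇒ (((()())()()()))   [S ::= ( )]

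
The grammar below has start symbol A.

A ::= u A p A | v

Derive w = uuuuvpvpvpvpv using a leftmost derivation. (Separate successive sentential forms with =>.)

A => uApA   [A ::= u A p A]
uApA => uuApApA   [A ::= u A p A]
uuApApA => uuuApApApA   [A ::= u A p A]
uuuApApApA => uuuuApApApApA   [A ::= u A p A]
uuuuApApApApA => uuuuvpApApApA   [A ::= v]
uuuuvpApApApA => uuuuvpvpApApA   [A ::= v]
uuuuvpvpApApA => uuuuvpvpvpApA   [A ::= v]
uuuuvpvpvpApA => uuuuvpvpvpvpA   [A ::= v]
uuuuvpvpvpvpA => uuuuvpvpvpvpv   [A ::= v]

A => uApA => uuApApA => uuuApApApA => uuuuApApApApA => uuuuvpApApApA => uuuuvpvpApApA => uuuuvpvpvpApA => uuuuvpvpvpvpA => uuuuvpvpvpvpv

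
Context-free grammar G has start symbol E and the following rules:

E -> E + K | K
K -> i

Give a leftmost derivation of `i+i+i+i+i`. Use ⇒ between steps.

E⇒E+K⇒E+K+K⇒E+K+K+K⇒E+K+K+K+K⇒K+K+K+K+K⇒i+K+K+K+K⇒i+i+K+K+K⇒i+i+i+K+K⇒i+i+i+i+K⇒i+i+i+i+i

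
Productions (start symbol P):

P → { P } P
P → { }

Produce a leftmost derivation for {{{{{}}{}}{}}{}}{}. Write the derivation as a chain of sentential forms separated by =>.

P => {P}P   [P → { P } P]
{P}P => {{P}P}P   [P → { P } P]
{{P}P}P => {{{P}P}P}P   [P → { P } P]
{{{P}P}P}P => {{{{P}P}P}P}P   [P → { P } P]
{{{{P}P}P}P}P => {{{{{}}P}P}P}P   [P → { }]
{{{{{}}P}P}P}P => {{{{{}}{}}P}P}P   [P → { }]
{{{{{}}{}}P}P}P => {{{{{}}{}}{}}P}P   [P → { }]
{{{{{}}{}}{}}P}P => {{{{{}}{}}{}}{}}P   [P → { }]
{{{{{}}{}}{}}{}}P => {{{{{}}{}}{}}{}}{}   [P → { }]

P=>{P}P=>{{P}P}P=>{{{P}P}P}P=>{{{{P}P}P}P}P=>{{{{{}}P}P}P}P=>{{{{{}}{}}P}P}P=>{{{{{}}{}}{}}P}P=>{{{{{}}{}}{}}{}}P=>{{{{{}}{}}{}}{}}{}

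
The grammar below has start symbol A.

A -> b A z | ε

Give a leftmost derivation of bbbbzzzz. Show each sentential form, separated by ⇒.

A ⇒ bAz ⇒ bbAzz ⇒ bbbAzzz ⇒ bbbbAzzzz ⇒ bbbbzzzz

A ⇒ bAz   [A -> b A z]
bAz ⇒ bbAzz   [A -> b A z]
bbAzz ⇒ bbbAzzz   [A -> b A z]
bbbAzzz ⇒ bbbbAzzzz   [A -> b A z]
bbbbAzzzz ⇒ bbbbzzzz   [A -> ε]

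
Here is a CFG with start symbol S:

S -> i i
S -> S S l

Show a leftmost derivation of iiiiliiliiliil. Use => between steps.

S => SSl   [S -> S S l]
SSl => SSlSl   [S -> S S l]
SSlSl => SSlSlSl   [S -> S S l]
SSlSlSl => SSlSlSlSl   [S -> S S l]
SSlSlSlSl => iiSlSlSlSl   [S -> i i]
iiSlSlSlSl => iiiilSlSlSl   [S -> i i]
iiiilSlSlSl => iiiiliilSlSl   [S -> i i]
iiiiliilSlSl => iiiiliiliilSl   [S -> i i]
iiiiliiliilSl => iiiiliiliiliil   [S -> i i]

S => SSl => SSlSl => SSlSlSl => SSlSlSlSl => iiSlSlSlSl => iiiilSlSlSl => iiiiliilSlSl => iiiiliiliilSl => iiiiliiliiliil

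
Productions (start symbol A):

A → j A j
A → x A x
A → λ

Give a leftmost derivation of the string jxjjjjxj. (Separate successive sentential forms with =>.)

A => jAj   [A → j A j]
jAj => jxAxj   [A → x A x]
jxAxj => jxjAjxj   [A → j A j]
jxjAjxj => jxjjAjjxj   [A → j A j]
jxjjAjjxj => jxjjjjxj   [A → λ]

A => jAj => jxAxj => jxjAjxj => jxjjAjjxj => jxjjjjxj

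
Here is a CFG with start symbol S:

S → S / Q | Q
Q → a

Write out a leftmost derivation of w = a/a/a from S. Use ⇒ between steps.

S⇒S/Q⇒S/Q/Q⇒Q/Q/Q⇒a/Q/Q⇒a/a/Q⇒a/a/a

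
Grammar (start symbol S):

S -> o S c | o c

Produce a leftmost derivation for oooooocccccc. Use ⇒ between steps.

S ⇒ oSc ⇒ ooScc ⇒ oooSccc ⇒ ooooScccc ⇒ oooooSccccc ⇒ oooooocccccc

S ⇒ oSc   [S -> o S c]
oSc ⇒ ooScc   [S -> o S c]
ooScc ⇒ oooSccc   [S -> o S c]
oooSccc ⇒ ooooScccc   [S -> o S c]
ooooScccc ⇒ oooooSccccc   [S -> o S c]
oooooSccccc ⇒ oooooocccccc   [S -> o c]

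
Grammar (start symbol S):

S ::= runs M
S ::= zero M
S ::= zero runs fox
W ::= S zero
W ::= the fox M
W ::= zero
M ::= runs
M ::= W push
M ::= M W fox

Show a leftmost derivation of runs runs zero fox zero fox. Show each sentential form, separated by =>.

S => runs M => runs M W fox => runs M W fox W fox => runs runs W fox W fox => runs runs zero fox W fox => runs runs zero fox zero fox

S => runs M   [S ::= runs M]
runs M => runs M W fox   [M ::= M W fox]
runs M W fox => runs M W fox W fox   [M ::= M W fox]
runs M W fox W fox => runs runs W fox W fox   [M ::= runs]
runs runs W fox W fox => runs runs zero fox W fox   [W ::= zero]
runs runs zero fox W fox => runs runs zero fox zero fox   [W ::= zero]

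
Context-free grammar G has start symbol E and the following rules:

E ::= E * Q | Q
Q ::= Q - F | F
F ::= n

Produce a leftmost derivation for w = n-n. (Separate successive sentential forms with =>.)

E => Q => Q-F => F-F => n-F => n-n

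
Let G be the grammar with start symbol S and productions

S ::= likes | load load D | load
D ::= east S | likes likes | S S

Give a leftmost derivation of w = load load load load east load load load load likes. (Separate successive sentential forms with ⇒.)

S ⇒ load load D ⇒ load load S S ⇒ load load load load D S ⇒ load load load load east S S ⇒ load load load load east load load D S ⇒ load load load load east load load S S S ⇒ load load load load east load load load S S ⇒ load load load load east load load load load S ⇒ load load load load east load load load load likes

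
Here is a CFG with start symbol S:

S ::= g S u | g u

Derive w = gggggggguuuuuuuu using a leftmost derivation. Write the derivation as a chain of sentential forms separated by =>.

S=>gSu=>ggSuu=>gggSuuu=>ggggSuuuu=>gggggSuuuuu=>ggggggSuuuuuu=>gggggggSuuuuuuu=>gggggggguuuuuuuu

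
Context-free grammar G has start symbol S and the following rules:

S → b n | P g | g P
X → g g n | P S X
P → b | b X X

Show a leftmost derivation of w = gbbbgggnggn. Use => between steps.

S => gP => gbXX => gbPSXX => gbbSXX => gbbPgXX => gbbbgXX => gbbbgggnX => gbbbgggnggn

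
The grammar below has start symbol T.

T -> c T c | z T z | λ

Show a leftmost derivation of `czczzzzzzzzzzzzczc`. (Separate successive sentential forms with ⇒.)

T ⇒ cTc ⇒ czTzc ⇒ czcTczc ⇒ czczTzczc ⇒ czczzTzzczc ⇒ czczzzTzzzczc ⇒ czczzzzTzzzzczc ⇒ czczzzzzTzzzzzczc ⇒ czczzzzzzTzzzzzzczc ⇒ czczzzzzzzzzzzzczc

T ⇒ cTc   [T -> c T c]
cTc ⇒ czTzc   [T -> z T z]
czTzc ⇒ czcTczc   [T -> c T c]
czcTczc ⇒ czczTzczc   [T -> z T z]
czczTzczc ⇒ czczzTzzczc   [T -> z T z]
czczzTzzczc ⇒ czczzzTzzzczc   [T -> z T z]
czczzzTzzzczc ⇒ czczzzzTzzzzczc   [T -> z T z]
czczzzzTzzzzczc ⇒ czczzzzzTzzzzzczc   [T -> z T z]
czczzzzzTzzzzzczc ⇒ czczzzzzzTzzzzzzczc   [T -> z T z]
czczzzzzzTzzzzzzczc ⇒ czczzzzzzzzzzzzczc   [T -> λ]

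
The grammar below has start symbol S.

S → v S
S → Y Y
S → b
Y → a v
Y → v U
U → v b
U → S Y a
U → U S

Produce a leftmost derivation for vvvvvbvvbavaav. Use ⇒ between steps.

S ⇒ vS   [S → v S]
vS ⇒ vYY   [S → Y Y]
vYY ⇒ vvUY   [Y → v U]
vvUY ⇒ vvSYaY   [U → S Y a]
vvSYaY ⇒ vvvSYaY   [S → v S]
vvvSYaY ⇒ vvvYYYaY   [S → Y Y]
vvvYYYaY ⇒ vvvvUYYaY   [Y → v U]
vvvvUYYaY ⇒ vvvvvbYYaY   [U → v b]
vvvvvbYYaY ⇒ vvvvvbvUYaY   [Y → v U]
vvvvvbvUYaY ⇒ vvvvvbvvbYaY   [U → v b]
vvvvvbvvbYaY ⇒ vvvvvbvvbavaY   [Y → a v]
vvvvvbvvbavaY ⇒ vvvvvbvvbavaav   [Y → a v]

S⇒vS⇒vYY⇒vvUY⇒vvSYaY⇒vvvSYaY⇒vvvYYYaY⇒vvvvUYYaY⇒vvvvvbYYaY⇒vvvvvbvUYaY⇒vvvvvbvvbYaY⇒vvvvvbvvbavaY⇒vvvvvbvvbavaav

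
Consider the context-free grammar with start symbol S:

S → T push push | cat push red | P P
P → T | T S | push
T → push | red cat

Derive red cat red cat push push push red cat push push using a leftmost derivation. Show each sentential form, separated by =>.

S => P P   [S → P P]
P P => T S P   [P → T S]
T S P => red cat S P   [T → red cat]
red cat S P => red cat T push push P   [S → T push push]
red cat T push push P => red cat red cat push push P   [T → red cat]
red cat red cat push push P => red cat red cat push push T S   [P → T S]
red cat red cat push push T S => red cat red cat push push push S   [T → push]
red cat red cat push push push S => red cat red cat push push push T push push   [S → T push push]
red cat red cat push push push T push push => red cat red cat push push push red cat push push   [T → red cat]

S => P P => T S P => red cat S P => red cat T push push P => red cat red cat push push P => red cat red cat push push T S => red cat red cat push push push S => red cat red cat push push push T push push => red cat red cat push push push red cat push push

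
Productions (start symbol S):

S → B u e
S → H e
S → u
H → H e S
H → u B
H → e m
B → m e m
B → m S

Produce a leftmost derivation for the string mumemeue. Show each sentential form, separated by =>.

S => Bue => mSue => mHeue => muBeue => mumemeue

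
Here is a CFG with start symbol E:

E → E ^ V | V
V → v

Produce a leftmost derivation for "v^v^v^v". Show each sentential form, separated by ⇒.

E ⇒ E^V   [E → E ^ V]
E^V ⇒ E^V^V   [E → E ^ V]
E^V^V ⇒ E^V^V^V   [E → E ^ V]
E^V^V^V ⇒ V^V^V^V   [E → V]
V^V^V^V ⇒ v^V^V^V   [V → v]
v^V^V^V ⇒ v^v^V^V   [V → v]
v^v^V^V ⇒ v^v^v^V   [V → v]
v^v^v^V ⇒ v^v^v^v   [V → v]

E ⇒ E^V ⇒ E^V^V ⇒ E^V^V^V ⇒ V^V^V^V ⇒ v^V^V^V ⇒ v^v^V^V ⇒ v^v^v^V ⇒ v^v^v^v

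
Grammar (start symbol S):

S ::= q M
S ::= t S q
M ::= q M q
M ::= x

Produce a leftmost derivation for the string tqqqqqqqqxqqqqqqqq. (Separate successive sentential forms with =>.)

S => tSq => tqMq => tqqMqq => tqqqMqqq => tqqqqMqqqq => tqqqqqMqqqqq => tqqqqqqMqqqqqq => tqqqqqqqMqqqqqqq => tqqqqqqqqMqqqqqqqq => tqqqqqqqqxqqqqqqqq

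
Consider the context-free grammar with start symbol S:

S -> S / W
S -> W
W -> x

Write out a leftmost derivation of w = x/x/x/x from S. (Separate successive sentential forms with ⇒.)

S ⇒ S/W ⇒ S/W/W ⇒ S/W/W/W ⇒ W/W/W/W ⇒ x/W/W/W ⇒ x/x/W/W ⇒ x/x/x/W ⇒ x/x/x/x

S ⇒ S/W   [S -> S / W]
S/W ⇒ S/W/W   [S -> S / W]
S/W/W ⇒ S/W/W/W   [S -> S / W]
S/W/W/W ⇒ W/W/W/W   [S -> W]
W/W/W/W ⇒ x/W/W/W   [W -> x]
x/W/W/W ⇒ x/x/W/W   [W -> x]
x/x/W/W ⇒ x/x/x/W   [W -> x]
x/x/x/W ⇒ x/x/x/x   [W -> x]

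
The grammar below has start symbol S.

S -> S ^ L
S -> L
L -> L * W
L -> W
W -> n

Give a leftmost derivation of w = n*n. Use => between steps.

S => L => L*W => W*W => n*W => n*n

S => L   [S -> L]
L => L*W   [L -> L * W]
L*W => W*W   [L -> W]
W*W => n*W   [W -> n]
n*W => n*n   [W -> n]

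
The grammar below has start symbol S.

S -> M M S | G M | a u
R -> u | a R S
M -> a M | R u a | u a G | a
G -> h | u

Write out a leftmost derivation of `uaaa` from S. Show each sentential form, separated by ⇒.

S⇒GM⇒uM⇒uaM⇒uaaM⇒uaaa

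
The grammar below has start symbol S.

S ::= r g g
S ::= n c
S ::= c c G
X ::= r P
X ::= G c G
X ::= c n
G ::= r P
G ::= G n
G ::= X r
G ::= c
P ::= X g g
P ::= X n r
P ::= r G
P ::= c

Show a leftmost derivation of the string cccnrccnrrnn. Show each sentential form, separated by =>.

S => ccG => ccGn => ccGnn => ccXrnn => ccGcGrnn => ccXrcGrnn => cccnrcGrnn => cccnrcXrrnn => cccnrccnrrnn

S => ccG   [S ::= c c G]
ccG => ccGn   [G ::= G n]
ccGn => ccGnn   [G ::= G n]
ccGnn => ccXrnn   [G ::= X r]
ccXrnn => ccGcGrnn   [X ::= G c G]
ccGcGrnn => ccXrcGrnn   [G ::= X r]
ccXrcGrnn => cccnrcGrnn   [X ::= c n]
cccnrcGrnn => cccnrcXrrnn   [G ::= X r]
cccnrcXrrnn => cccnrccnrrnn   [X ::= c n]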